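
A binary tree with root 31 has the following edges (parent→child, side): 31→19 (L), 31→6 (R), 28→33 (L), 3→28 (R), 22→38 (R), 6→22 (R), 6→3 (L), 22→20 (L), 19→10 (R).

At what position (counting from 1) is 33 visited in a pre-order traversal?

Pre-order visits the node, then its left subtree, then its right subtree.
Visit 31.
At 31: go left to 19.
  Visit 19.
  At 19: no left child.
  At 19: go right to 10.
    10 is a leaf — visit 10.
At 31: go right to 6.
  Visit 6.
  At 6: go left to 3.
    Visit 3.
    At 3: no left child.
    At 3: go right to 28.
      Visit 28.
      At 28: go left to 33.
        33 is a leaf — visit 33.
      At 28: no right child.
  At 6: go right to 22.
    Visit 22.
    At 22: go left to 20.
      20 is a leaf — visit 20.
    At 22: go right to 38.
      38 is a leaf — visit 38.
Full pre-order sequence: 31, 19, 10, 6, 3, 28, 33, 22, 20, 38.

7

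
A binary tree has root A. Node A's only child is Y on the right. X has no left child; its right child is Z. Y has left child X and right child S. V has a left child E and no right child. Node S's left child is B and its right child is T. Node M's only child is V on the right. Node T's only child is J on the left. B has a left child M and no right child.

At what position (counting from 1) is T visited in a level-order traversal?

7

Level-order visits nodes level by level from the root, left to right within each level.
Level 0: A
Level 1: Y
Level 2: X, S
Level 3: Z, B, T
Level 4: M, J
Level 5: V
Level 6: E
Full level-order sequence: A, Y, X, S, Z, B, T, M, J, V, E.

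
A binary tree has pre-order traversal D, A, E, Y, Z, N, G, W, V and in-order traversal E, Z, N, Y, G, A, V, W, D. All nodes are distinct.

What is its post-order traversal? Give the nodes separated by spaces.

The first element of pre-order is the root; it splits in-order into left and right subtrees.
Root D: left subtree has 8 nodes {E, Z, N, Y, G, A, V, W}, right has 0 { }.
  Root A: left subtree has 5 nodes {E, Z, N, Y, G}, right has 2 {V, W}.
    Root E: left subtree has 0 nodes { }, right has 4 {Z, N, Y, G}.
      Root Y: left subtree has 2 nodes {Z, N}, right has 1 {G}.
        Root Z: left subtree has 0 nodes { }, right has 1 {N}.
    Root W: left subtree has 1 node {V}, right has 0 { }.

N Z G Y E V W A D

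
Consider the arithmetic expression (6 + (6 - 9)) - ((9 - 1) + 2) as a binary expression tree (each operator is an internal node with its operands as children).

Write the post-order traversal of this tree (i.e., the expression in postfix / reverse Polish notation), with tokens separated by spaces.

6 6 9 - + 9 1 - 2 + -

Post-order on an expression tree gives postfix notation: for each operator, emit left operand, right operand, then the operator.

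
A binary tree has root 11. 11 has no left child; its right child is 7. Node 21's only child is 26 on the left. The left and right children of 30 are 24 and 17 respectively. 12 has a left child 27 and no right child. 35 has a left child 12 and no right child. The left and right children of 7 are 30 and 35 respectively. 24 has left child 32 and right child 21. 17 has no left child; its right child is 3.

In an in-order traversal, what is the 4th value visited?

In-order visits the left subtree, then the node, then the right subtree.
At 11: no left child.
Visit 11.
At 11: go right to 7.
  At 7: go left to 30.
    At 30: go left to 24.
      At 24: go left to 32.
        32 is a leaf — visit 32.
      Visit 24.
      At 24: go right to 21.
        At 21: go left to 26.
          26 is a leaf — visit 26.
        Visit 21.
        At 21: no right child.
    Visit 30.
    At 30: go right to 17.
      At 17: no left child.
      Visit 17.
      At 17: go right to 3.
        3 is a leaf — visit 3.
  Visit 7.
  At 7: go right to 35.
    At 35: go left to 12.
      At 12: go left to 27.
        27 is a leaf — visit 27.
      Visit 12.
      At 12: no right child.
    Visit 35.
    At 35: no right child.
Full in-order sequence: 11, 32, 24, 26, 21, 30, 17, 3, 7, 27, 12, 35.

26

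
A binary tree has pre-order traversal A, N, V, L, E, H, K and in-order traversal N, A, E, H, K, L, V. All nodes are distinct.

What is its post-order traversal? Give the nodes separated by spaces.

N K H E L V A

The first element of pre-order is the root; it splits in-order into left and right subtrees.
Root A: left subtree has 1 node {N}, right has 5 {E, H, K, L, V}.
  Root V: left subtree has 4 nodes {E, H, K, L}, right has 0 { }.
    Root L: left subtree has 3 nodes {E, H, K}, right has 0 { }.
      Root E: left subtree has 0 nodes { }, right has 2 {H, K}.
        Root H: left subtree has 0 nodes { }, right has 1 {K}.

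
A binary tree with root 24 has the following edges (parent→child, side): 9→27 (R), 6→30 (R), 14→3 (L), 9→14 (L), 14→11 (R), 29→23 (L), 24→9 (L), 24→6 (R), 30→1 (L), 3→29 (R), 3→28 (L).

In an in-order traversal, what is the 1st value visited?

28

In-order visits the left subtree, then the node, then the right subtree.
At 24: go left to 9.
  At 9: go left to 14.
    At 14: go left to 3.
      At 3: go left to 28.
        28 is a leaf — visit 28.
      Visit 3.
      At 3: go right to 29.
        At 29: go left to 23.
          23 is a leaf — visit 23.
        Visit 29.
        At 29: no right child.
    Visit 14.
    At 14: go right to 11.
      11 is a leaf — visit 11.
  Visit 9.
  At 9: go right to 27.
    27 is a leaf — visit 27.
Visit 24.
At 24: go right to 6.
  At 6: no left child.
  Visit 6.
  At 6: go right to 30.
    At 30: go left to 1.
      1 is a leaf — visit 1.
    Visit 30.
    At 30: no right child.
Full in-order sequence: 28, 3, 23, 29, 14, 11, 9, 27, 24, 6, 1, 30.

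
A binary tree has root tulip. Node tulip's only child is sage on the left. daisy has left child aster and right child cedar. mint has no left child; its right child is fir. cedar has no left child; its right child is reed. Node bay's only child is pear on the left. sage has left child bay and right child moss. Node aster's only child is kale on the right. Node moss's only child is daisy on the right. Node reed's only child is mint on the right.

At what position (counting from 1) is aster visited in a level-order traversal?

Level-order visits nodes level by level from the root, left to right within each level.
Level 0: tulip
Level 1: sage
Level 2: bay, moss
Level 3: pear, daisy
Level 4: aster, cedar
Level 5: kale, reed
Level 6: mint
Level 7: fir
Full level-order sequence: tulip, sage, bay, moss, pear, daisy, aster, cedar, kale, reed, mint, fir.

7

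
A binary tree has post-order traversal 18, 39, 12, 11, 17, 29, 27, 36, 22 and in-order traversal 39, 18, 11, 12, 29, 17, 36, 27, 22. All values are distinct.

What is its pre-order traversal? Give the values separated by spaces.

22 36 29 11 39 18 12 17 27

The last element of post-order is the root; it splits in-order into left and right subtrees.
Root 22: left subtree has 8 nodes {39, 18, 11, 12, 29, 17, 36, 27}, right has 0 { }.
  Root 36: left subtree has 6 nodes {39, 18, 11, 12, 29, 17}, right has 1 {27}.
    Root 29: left subtree has 4 nodes {39, 18, 11, 12}, right has 1 {17}.
      Root 11: left subtree has 2 nodes {39, 18}, right has 1 {12}.
        Root 39: left subtree has 0 nodes { }, right has 1 {18}.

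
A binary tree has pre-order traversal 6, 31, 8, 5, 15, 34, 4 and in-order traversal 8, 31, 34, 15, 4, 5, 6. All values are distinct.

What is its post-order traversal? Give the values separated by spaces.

8 34 4 15 5 31 6

The first element of pre-order is the root; it splits in-order into left and right subtrees.
Root 6: left subtree has 6 nodes {8, 31, 34, 15, 4, 5}, right has 0 { }.
  Root 31: left subtree has 1 node {8}, right has 4 {34, 15, 4, 5}.
    Root 5: left subtree has 3 nodes {34, 15, 4}, right has 0 { }.
      Root 15: left subtree has 1 node {34}, right has 1 {4}.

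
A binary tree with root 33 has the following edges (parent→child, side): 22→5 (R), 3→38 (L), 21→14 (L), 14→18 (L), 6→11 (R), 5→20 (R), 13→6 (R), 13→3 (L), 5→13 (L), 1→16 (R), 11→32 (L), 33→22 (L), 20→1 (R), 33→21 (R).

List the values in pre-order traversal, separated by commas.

Pre-order visits the node, then its left subtree, then its right subtree.
Visit 33.
At 33: go left to 22.
  Visit 22.
  At 22: no left child.
  At 22: go right to 5.
    Visit 5.
    At 5: go left to 13.
      Visit 13.
      At 13: go left to 3.
        Visit 3.
        At 3: go left to 38.
          38 is a leaf — visit 38.
        At 3: no right child.
      At 13: go right to 6.
        Visit 6.
        At 6: no left child.
        At 6: go right to 11.
          Visit 11.
          At 11: go left to 32.
            32 is a leaf — visit 32.
          At 11: no right child.
    At 5: go right to 20.
      Visit 20.
      At 20: no left child.
      At 20: go right to 1.
        Visit 1.
        At 1: no left child.
        At 1: go right to 16.
          16 is a leaf — visit 16.
At 33: go right to 21.
  Visit 21.
  At 21: go left to 14.
    Visit 14.
    At 14: go left to 18.
      18 is a leaf — visit 18.
    At 14: no right child.
  At 21: no right child.

33, 22, 5, 13, 3, 38, 6, 11, 32, 20, 1, 16, 21, 14, 18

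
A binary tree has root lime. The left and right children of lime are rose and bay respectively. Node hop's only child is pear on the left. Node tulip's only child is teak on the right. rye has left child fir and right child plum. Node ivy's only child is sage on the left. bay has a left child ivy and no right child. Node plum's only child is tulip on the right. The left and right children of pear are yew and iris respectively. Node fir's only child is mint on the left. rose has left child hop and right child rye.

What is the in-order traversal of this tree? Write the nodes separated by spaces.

yew pear iris hop rose mint fir rye plum tulip teak lime sage ivy bay

In-order visits the left subtree, then the node, then the right subtree.
At lime: go left to rose.
  At rose: go left to hop.
    At hop: go left to pear.
      At pear: go left to yew.
        yew is a leaf — visit yew.
      Visit pear.
      At pear: go right to iris.
        iris is a leaf — visit iris.
    Visit hop.
    At hop: no right child.
  Visit rose.
  At rose: go right to rye.
    At rye: go left to fir.
      At fir: go left to mint.
        mint is a leaf — visit mint.
      Visit fir.
      At fir: no right child.
    Visit rye.
    At rye: go right to plum.
      At plum: no left child.
      Visit plum.
      At plum: go right to tulip.
        At tulip: no left child.
        Visit tulip.
        At tulip: go right to teak.
          teak is a leaf — visit teak.
Visit lime.
At lime: go right to bay.
  At bay: go left to ivy.
    At ivy: go left to sage.
      sage is a leaf — visit sage.
    Visit ivy.
    At ivy: no right child.
  Visit bay.
  At bay: no right child.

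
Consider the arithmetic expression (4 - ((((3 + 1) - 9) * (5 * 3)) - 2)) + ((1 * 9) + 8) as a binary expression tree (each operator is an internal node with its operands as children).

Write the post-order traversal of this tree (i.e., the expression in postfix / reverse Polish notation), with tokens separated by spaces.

Post-order on an expression tree gives postfix notation: for each operator, emit left operand, right operand, then the operator.

4 3 1 + 9 - 5 3 * * 2 - - 1 9 * 8 + +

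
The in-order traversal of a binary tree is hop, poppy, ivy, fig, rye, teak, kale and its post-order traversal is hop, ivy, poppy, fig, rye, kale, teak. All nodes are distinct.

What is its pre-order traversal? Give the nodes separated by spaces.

The last element of post-order is the root; it splits in-order into left and right subtrees.
Root teak: left subtree has 5 nodes {hop, poppy, ivy, fig, rye}, right has 1 {kale}.
  Root rye: left subtree has 4 nodes {hop, poppy, ivy, fig}, right has 0 { }.
    Root fig: left subtree has 3 nodes {hop, poppy, ivy}, right has 0 { }.
      Root poppy: left subtree has 1 node {hop}, right has 1 {ivy}.

teak rye fig poppy hop ivy kale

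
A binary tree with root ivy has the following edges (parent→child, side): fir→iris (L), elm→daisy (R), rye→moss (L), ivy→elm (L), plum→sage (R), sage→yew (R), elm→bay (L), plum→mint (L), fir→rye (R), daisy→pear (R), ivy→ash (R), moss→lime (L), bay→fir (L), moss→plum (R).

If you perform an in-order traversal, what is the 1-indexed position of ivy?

14

In-order visits the left subtree, then the node, then the right subtree.
At ivy: go left to elm.
  At elm: go left to bay.
    At bay: go left to fir.
      At fir: go left to iris.
        iris is a leaf — visit iris.
      Visit fir.
      At fir: go right to rye.
        At rye: go left to moss.
          At moss: go left to lime.
            lime is a leaf — visit lime.
          Visit moss.
          At moss: go right to plum.
            At plum: go left to mint.
              mint is a leaf — visit mint.
            Visit plum.
            At plum: go right to sage.
              At sage: no left child.
              Visit sage.
              At sage: go right to yew.
                yew is a leaf — visit yew.
        Visit rye.
        At rye: no right child.
    Visit bay.
    At bay: no right child.
  Visit elm.
  At elm: go right to daisy.
    At daisy: no left child.
    Visit daisy.
    At daisy: go right to pear.
      pear is a leaf — visit pear.
Visit ivy.
At ivy: go right to ash.
  ash is a leaf — visit ash.
Full in-order sequence: iris, fir, lime, moss, mint, plum, sage, yew, rye, bay, elm, daisy, pear, ivy, ash.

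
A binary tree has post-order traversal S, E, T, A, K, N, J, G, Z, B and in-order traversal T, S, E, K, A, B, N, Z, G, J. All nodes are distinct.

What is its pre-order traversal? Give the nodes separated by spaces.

The last element of post-order is the root; it splits in-order into left and right subtrees.
Root B: left subtree has 5 nodes {T, S, E, K, A}, right has 4 {N, Z, G, J}.
  Root K: left subtree has 3 nodes {T, S, E}, right has 1 {A}.
    Root T: left subtree has 0 nodes { }, right has 2 {S, E}.
      Root E: left subtree has 1 node {S}, right has 0 { }.
  Root Z: left subtree has 1 node {N}, right has 2 {G, J}.
    Root G: left subtree has 0 nodes { }, right has 1 {J}.

B K T E S A Z N G J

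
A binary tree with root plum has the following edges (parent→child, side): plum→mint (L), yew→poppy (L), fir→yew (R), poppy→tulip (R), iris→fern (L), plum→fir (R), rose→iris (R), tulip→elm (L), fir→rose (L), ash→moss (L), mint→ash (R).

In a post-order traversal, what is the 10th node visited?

Post-order visits the left subtree, then the right subtree, then the node.
At plum: go left to mint.
  At mint: no left child.
  At mint: go right to ash.
    At ash: go left to moss.
      moss is a leaf — visit moss.
    At ash: no right child.
    Visit ash.
  Visit mint.
At plum: go right to fir.
  At fir: go left to rose.
    At rose: no left child.
    At rose: go right to iris.
      At iris: go left to fern.
        fern is a leaf — visit fern.
      At iris: no right child.
      Visit iris.
    Visit rose.
  At fir: go right to yew.
    At yew: go left to poppy.
      At poppy: no left child.
      At poppy: go right to tulip.
        At tulip: go left to elm.
          elm is a leaf — visit elm.
        At tulip: no right child.
        Visit tulip.
      Visit poppy.
    At yew: no right child.
    Visit yew.
  Visit fir.
Visit plum.
Full post-order sequence: moss, ash, mint, fern, iris, rose, elm, tulip, poppy, yew, fir, plum.

yew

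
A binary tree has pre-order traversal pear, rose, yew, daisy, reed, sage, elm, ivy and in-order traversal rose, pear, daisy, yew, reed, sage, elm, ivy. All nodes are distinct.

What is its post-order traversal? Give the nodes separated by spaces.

The first element of pre-order is the root; it splits in-order into left and right subtrees.
Root pear: left subtree has 1 node {rose}, right has 6 {daisy, yew, reed, sage, elm, ivy}.
  Root yew: left subtree has 1 node {daisy}, right has 4 {reed, sage, elm, ivy}.
    Root reed: left subtree has 0 nodes { }, right has 3 {sage, elm, ivy}.
      Root sage: left subtree has 0 nodes { }, right has 2 {elm, ivy}.
        Root elm: left subtree has 0 nodes { }, right has 1 {ivy}.

rose daisy ivy elm sage reed yew pear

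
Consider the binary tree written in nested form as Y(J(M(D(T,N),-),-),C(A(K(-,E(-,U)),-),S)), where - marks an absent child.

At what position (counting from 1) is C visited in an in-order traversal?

In-order visits the left subtree, then the node, then the right subtree.
At Y: go left to J.
  At J: go left to M.
    At M: go left to D.
      At D: go left to T.
        T is a leaf — visit T.
      Visit D.
      At D: go right to N.
        N is a leaf — visit N.
    Visit M.
    At M: no right child.
  Visit J.
  At J: no right child.
Visit Y.
At Y: go right to C.
  At C: go left to A.
    At A: go left to K.
      At K: no left child.
      Visit K.
      At K: go right to E.
        At E: no left child.
        Visit E.
        At E: go right to U.
          U is a leaf — visit U.
    Visit A.
    At A: no right child.
  Visit C.
  At C: go right to S.
    S is a leaf — visit S.
Full in-order sequence: T, D, N, M, J, Y, K, E, U, A, C, S.

11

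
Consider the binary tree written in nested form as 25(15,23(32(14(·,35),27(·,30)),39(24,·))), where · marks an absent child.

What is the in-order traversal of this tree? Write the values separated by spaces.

In-order visits the left subtree, then the node, then the right subtree.
At 25: go left to 15.
  15 is a leaf — visit 15.
Visit 25.
At 25: go right to 23.
  At 23: go left to 32.
    At 32: go left to 14.
      At 14: no left child.
      Visit 14.
      At 14: go right to 35.
        35 is a leaf — visit 35.
    Visit 32.
    At 32: go right to 27.
      At 27: no left child.
      Visit 27.
      At 27: go right to 30.
        30 is a leaf — visit 30.
  Visit 23.
  At 23: go right to 39.
    At 39: go left to 24.
      24 is a leaf — visit 24.
    Visit 39.
    At 39: no right child.

15 25 14 35 32 27 30 23 24 39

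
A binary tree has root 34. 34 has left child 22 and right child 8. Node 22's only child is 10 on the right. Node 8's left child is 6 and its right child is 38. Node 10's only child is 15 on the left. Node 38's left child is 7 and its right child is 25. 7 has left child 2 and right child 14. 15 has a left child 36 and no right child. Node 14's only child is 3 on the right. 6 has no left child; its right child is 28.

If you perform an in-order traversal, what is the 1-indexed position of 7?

In-order visits the left subtree, then the node, then the right subtree.
At 34: go left to 22.
  At 22: no left child.
  Visit 22.
  At 22: go right to 10.
    At 10: go left to 15.
      At 15: go left to 36.
        36 is a leaf — visit 36.
      Visit 15.
      At 15: no right child.
    Visit 10.
    At 10: no right child.
Visit 34.
At 34: go right to 8.
  At 8: go left to 6.
    At 6: no left child.
    Visit 6.
    At 6: go right to 28.
      28 is a leaf — visit 28.
  Visit 8.
  At 8: go right to 38.
    At 38: go left to 7.
      At 7: go left to 2.
        2 is a leaf — visit 2.
      Visit 7.
      At 7: go right to 14.
        At 14: no left child.
        Visit 14.
        At 14: go right to 3.
          3 is a leaf — visit 3.
    Visit 38.
    At 38: go right to 25.
      25 is a leaf — visit 25.
Full in-order sequence: 22, 36, 15, 10, 34, 6, 28, 8, 2, 7, 14, 3, 38, 25.

10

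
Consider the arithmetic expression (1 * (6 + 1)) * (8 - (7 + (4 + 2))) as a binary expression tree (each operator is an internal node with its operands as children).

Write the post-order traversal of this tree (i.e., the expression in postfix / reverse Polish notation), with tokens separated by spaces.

1 6 1 + * 8 7 4 2 + + - *

Post-order on an expression tree gives postfix notation: for each operator, emit left operand, right operand, then the operator.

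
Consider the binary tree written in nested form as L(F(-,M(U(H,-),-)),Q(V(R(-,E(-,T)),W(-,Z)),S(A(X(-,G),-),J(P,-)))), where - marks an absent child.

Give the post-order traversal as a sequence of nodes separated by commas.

H, U, M, F, T, E, R, Z, W, V, G, X, A, P, J, S, Q, L

Post-order visits the left subtree, then the right subtree, then the node.
At L: go left to F.
  At F: no left child.
  At F: go right to M.
    At M: go left to U.
      At U: go left to H.
        H is a leaf — visit H.
      At U: no right child.
      Visit U.
    At M: no right child.
    Visit M.
  Visit F.
At L: go right to Q.
  At Q: go left to V.
    At V: go left to R.
      At R: no left child.
      At R: go right to E.
        At E: no left child.
        At E: go right to T.
          T is a leaf — visit T.
        Visit E.
      Visit R.
    At V: go right to W.
      At W: no left child.
      At W: go right to Z.
        Z is a leaf — visit Z.
      Visit W.
    Visit V.
  At Q: go right to S.
    At S: go left to A.
      At A: go left to X.
        At X: no left child.
        At X: go right to G.
          G is a leaf — visit G.
        Visit X.
      At A: no right child.
      Visit A.
    At S: go right to J.
      At J: go left to P.
        P is a leaf — visit P.
      At J: no right child.
      Visit J.
    Visit S.
  Visit Q.
Visit L.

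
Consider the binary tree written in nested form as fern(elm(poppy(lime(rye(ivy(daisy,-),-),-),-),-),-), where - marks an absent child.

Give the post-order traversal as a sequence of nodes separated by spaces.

Post-order visits the left subtree, then the right subtree, then the node.
At fern: go left to elm.
  At elm: go left to poppy.
    At poppy: go left to lime.
      At lime: go left to rye.
        At rye: go left to ivy.
          At ivy: go left to daisy.
            daisy is a leaf — visit daisy.
          At ivy: no right child.
          Visit ivy.
        At rye: no right child.
        Visit rye.
      At lime: no right child.
      Visit lime.
    At poppy: no right child.
    Visit poppy.
  At elm: no right child.
  Visit elm.
At fern: no right child.
Visit fern.

daisy ivy rye lime poppy elm fern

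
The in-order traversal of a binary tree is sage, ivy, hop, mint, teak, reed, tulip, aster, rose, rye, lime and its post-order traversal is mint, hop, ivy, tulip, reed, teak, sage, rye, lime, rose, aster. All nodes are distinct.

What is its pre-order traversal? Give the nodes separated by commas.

The last element of post-order is the root; it splits in-order into left and right subtrees.
Root aster: left subtree has 7 nodes {sage, ivy, hop, mint, teak, reed, tulip}, right has 3 {rose, rye, lime}.
  Root sage: left subtree has 0 nodes { }, right has 6 {ivy, hop, mint, teak, reed, tulip}.
    Root teak: left subtree has 3 nodes {ivy, hop, mint}, right has 2 {reed, tulip}.
      Root ivy: left subtree has 0 nodes { }, right has 2 {hop, mint}.
        Root hop: left subtree has 0 nodes { }, right has 1 {mint}.
      Root reed: left subtree has 0 nodes { }, right has 1 {tulip}.
  Root rose: left subtree has 0 nodes { }, right has 2 {rye, lime}.
    Root lime: left subtree has 1 node {rye}, right has 0 { }.

aster, sage, teak, ivy, hop, mint, reed, tulip, rose, lime, rye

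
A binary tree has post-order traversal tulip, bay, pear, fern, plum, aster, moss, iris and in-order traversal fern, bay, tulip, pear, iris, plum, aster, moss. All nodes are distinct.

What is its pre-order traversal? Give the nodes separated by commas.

The last element of post-order is the root; it splits in-order into left and right subtrees.
Root iris: left subtree has 4 nodes {fern, bay, tulip, pear}, right has 3 {plum, aster, moss}.
  Root fern: left subtree has 0 nodes { }, right has 3 {bay, tulip, pear}.
    Root pear: left subtree has 2 nodes {bay, tulip}, right has 0 { }.
      Root bay: left subtree has 0 nodes { }, right has 1 {tulip}.
  Root moss: left subtree has 2 nodes {plum, aster}, right has 0 { }.
    Root aster: left subtree has 1 node {plum}, right has 0 { }.

iris, fern, pear, bay, tulip, moss, aster, plum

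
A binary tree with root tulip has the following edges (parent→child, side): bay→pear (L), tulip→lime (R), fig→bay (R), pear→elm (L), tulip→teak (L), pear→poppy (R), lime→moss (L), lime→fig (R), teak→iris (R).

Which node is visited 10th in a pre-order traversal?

poppy

Pre-order visits the node, then its left subtree, then its right subtree.
Visit tulip.
At tulip: go left to teak.
  Visit teak.
  At teak: no left child.
  At teak: go right to iris.
    iris is a leaf — visit iris.
At tulip: go right to lime.
  Visit lime.
  At lime: go left to moss.
    moss is a leaf — visit moss.
  At lime: go right to fig.
    Visit fig.
    At fig: no left child.
    At fig: go right to bay.
      Visit bay.
      At bay: go left to pear.
        Visit pear.
        At pear: go left to elm.
          elm is a leaf — visit elm.
        At pear: go right to poppy.
          poppy is a leaf — visit poppy.
      At bay: no right child.
Full pre-order sequence: tulip, teak, iris, lime, moss, fig, bay, pear, elm, poppy.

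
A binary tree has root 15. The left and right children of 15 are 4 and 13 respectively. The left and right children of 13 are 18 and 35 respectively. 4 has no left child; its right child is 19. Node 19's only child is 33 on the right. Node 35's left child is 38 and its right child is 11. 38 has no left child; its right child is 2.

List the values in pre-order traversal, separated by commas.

15, 4, 19, 33, 13, 18, 35, 38, 2, 11

Pre-order visits the node, then its left subtree, then its right subtree.
Visit 15.
At 15: go left to 4.
  Visit 4.
  At 4: no left child.
  At 4: go right to 19.
    Visit 19.
    At 19: no left child.
    At 19: go right to 33.
      33 is a leaf — visit 33.
At 15: go right to 13.
  Visit 13.
  At 13: go left to 18.
    18 is a leaf — visit 18.
  At 13: go right to 35.
    Visit 35.
    At 35: go left to 38.
      Visit 38.
      At 38: no left child.
      At 38: go right to 2.
        2 is a leaf — visit 2.
    At 35: go right to 11.
      11 is a leaf — visit 11.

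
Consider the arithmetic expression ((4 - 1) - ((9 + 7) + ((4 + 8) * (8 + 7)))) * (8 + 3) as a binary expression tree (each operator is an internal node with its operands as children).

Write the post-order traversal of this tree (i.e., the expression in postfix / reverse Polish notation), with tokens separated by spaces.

4 1 - 9 7 + 4 8 + 8 7 + * + - 8 3 + *

Post-order on an expression tree gives postfix notation: for each operator, emit left operand, right operand, then the operator.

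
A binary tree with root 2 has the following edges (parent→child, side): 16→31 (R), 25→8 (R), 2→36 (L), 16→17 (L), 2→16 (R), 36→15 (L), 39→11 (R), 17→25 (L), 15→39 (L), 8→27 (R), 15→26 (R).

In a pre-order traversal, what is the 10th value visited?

8

Pre-order visits the node, then its left subtree, then its right subtree.
Visit 2.
At 2: go left to 36.
  Visit 36.
  At 36: go left to 15.
    Visit 15.
    At 15: go left to 39.
      Visit 39.
      At 39: no left child.
      At 39: go right to 11.
        11 is a leaf — visit 11.
    At 15: go right to 26.
      26 is a leaf — visit 26.
  At 36: no right child.
At 2: go right to 16.
  Visit 16.
  At 16: go left to 17.
    Visit 17.
    At 17: go left to 25.
      Visit 25.
      At 25: no left child.
      At 25: go right to 8.
        Visit 8.
        At 8: no left child.
        At 8: go right to 27.
          27 is a leaf — visit 27.
    At 17: no right child.
  At 16: go right to 31.
    31 is a leaf — visit 31.
Full pre-order sequence: 2, 36, 15, 39, 11, 26, 16, 17, 25, 8, 27, 31.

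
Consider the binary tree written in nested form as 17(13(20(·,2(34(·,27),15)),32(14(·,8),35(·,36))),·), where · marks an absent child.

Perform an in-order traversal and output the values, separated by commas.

In-order visits the left subtree, then the node, then the right subtree.
At 17: go left to 13.
  At 13: go left to 20.
    At 20: no left child.
    Visit 20.
    At 20: go right to 2.
      At 2: go left to 34.
        At 34: no left child.
        Visit 34.
        At 34: go right to 27.
          27 is a leaf — visit 27.
      Visit 2.
      At 2: go right to 15.
        15 is a leaf — visit 15.
  Visit 13.
  At 13: go right to 32.
    At 32: go left to 14.
      At 14: no left child.
      Visit 14.
      At 14: go right to 8.
        8 is a leaf — visit 8.
    Visit 32.
    At 32: go right to 35.
      At 35: no left child.
      Visit 35.
      At 35: go right to 36.
        36 is a leaf — visit 36.
Visit 17.
At 17: no right child.

20, 34, 27, 2, 15, 13, 14, 8, 32, 35, 36, 17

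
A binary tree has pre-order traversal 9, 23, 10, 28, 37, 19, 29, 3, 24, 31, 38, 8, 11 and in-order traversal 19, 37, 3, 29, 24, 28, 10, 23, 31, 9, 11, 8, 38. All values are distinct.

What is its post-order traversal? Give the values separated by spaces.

The first element of pre-order is the root; it splits in-order into left and right subtrees.
Root 9: left subtree has 9 nodes {19, 37, 3, 29, 24, 28, 10, 23, 31}, right has 3 {11, 8, 38}.
  Root 23: left subtree has 7 nodes {19, 37, 3, 29, 24, 28, 10}, right has 1 {31}.
    Root 10: left subtree has 6 nodes {19, 37, 3, 29, 24, 28}, right has 0 { }.
      Root 28: left subtree has 5 nodes {19, 37, 3, 29, 24}, right has 0 { }.
        Root 37: left subtree has 1 node {19}, right has 3 {3, 29, 24}.
          Root 29: left subtree has 1 node {3}, right has 1 {24}.
  Root 38: left subtree has 2 nodes {11, 8}, right has 0 { }.
    Root 8: left subtree has 1 node {11}, right has 0 { }.

19 3 24 29 37 28 10 31 23 11 8 38 9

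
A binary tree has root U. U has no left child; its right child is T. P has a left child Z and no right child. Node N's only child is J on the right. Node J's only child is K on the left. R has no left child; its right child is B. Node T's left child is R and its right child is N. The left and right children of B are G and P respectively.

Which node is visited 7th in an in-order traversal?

In-order visits the left subtree, then the node, then the right subtree.
At U: no left child.
Visit U.
At U: go right to T.
  At T: go left to R.
    At R: no left child.
    Visit R.
    At R: go right to B.
      At B: go left to G.
        G is a leaf — visit G.
      Visit B.
      At B: go right to P.
        At P: go left to Z.
          Z is a leaf — visit Z.
        Visit P.
        At P: no right child.
  Visit T.
  At T: go right to N.
    At N: no left child.
    Visit N.
    At N: go right to J.
      At J: go left to K.
        K is a leaf — visit K.
      Visit J.
      At J: no right child.
Full in-order sequence: U, R, G, B, Z, P, T, N, K, J.

T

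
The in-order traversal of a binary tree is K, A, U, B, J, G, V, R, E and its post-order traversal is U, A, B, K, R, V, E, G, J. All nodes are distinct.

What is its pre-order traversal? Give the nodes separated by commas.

J, K, B, A, U, G, E, V, R

The last element of post-order is the root; it splits in-order into left and right subtrees.
Root J: left subtree has 4 nodes {K, A, U, B}, right has 4 {G, V, R, E}.
  Root K: left subtree has 0 nodes { }, right has 3 {A, U, B}.
    Root B: left subtree has 2 nodes {A, U}, right has 0 { }.
      Root A: left subtree has 0 nodes { }, right has 1 {U}.
  Root G: left subtree has 0 nodes { }, right has 3 {V, R, E}.
    Root E: left subtree has 2 nodes {V, R}, right has 0 { }.
      Root V: left subtree has 0 nodes { }, right has 1 {R}.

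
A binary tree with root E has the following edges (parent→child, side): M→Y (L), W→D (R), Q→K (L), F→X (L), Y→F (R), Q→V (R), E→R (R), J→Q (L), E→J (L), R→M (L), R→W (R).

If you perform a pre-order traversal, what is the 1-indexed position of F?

Pre-order visits the node, then its left subtree, then its right subtree.
Visit E.
At E: go left to J.
  Visit J.
  At J: go left to Q.
    Visit Q.
    At Q: go left to K.
      K is a leaf — visit K.
    At Q: go right to V.
      V is a leaf — visit V.
  At J: no right child.
At E: go right to R.
  Visit R.
  At R: go left to M.
    Visit M.
    At M: go left to Y.
      Visit Y.
      At Y: no left child.
      At Y: go right to F.
        Visit F.
        At F: go left to X.
          X is a leaf — visit X.
        At F: no right child.
    At M: no right child.
  At R: go right to W.
    Visit W.
    At W: no left child.
    At W: go right to D.
      D is a leaf — visit D.
Full pre-order sequence: E, J, Q, K, V, R, M, Y, F, X, W, D.

9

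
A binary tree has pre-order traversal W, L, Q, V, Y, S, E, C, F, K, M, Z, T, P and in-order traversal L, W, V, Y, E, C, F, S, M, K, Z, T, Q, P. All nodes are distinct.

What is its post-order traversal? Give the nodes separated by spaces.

The first element of pre-order is the root; it splits in-order into left and right subtrees.
Root W: left subtree has 1 node {L}, right has 12 {V, Y, E, C, F, S, M, K, Z, T, Q, P}.
  Root Q: left subtree has 10 nodes {V, Y, E, C, F, S, M, K, Z, T}, right has 1 {P}.
    Root V: left subtree has 0 nodes { }, right has 9 {Y, E, C, F, S, M, K, Z, T}.
      Root Y: left subtree has 0 nodes { }, right has 8 {E, C, F, S, M, K, Z, T}.
        Root S: left subtree has 3 nodes {E, C, F}, right has 4 {M, K, Z, T}.
          Root E: left subtree has 0 nodes { }, right has 2 {C, F}.
            Root C: left subtree has 0 nodes { }, right has 1 {F}.
          Root K: left subtree has 1 node {M}, right has 2 {Z, T}.
            Root Z: left subtree has 0 nodes { }, right has 1 {T}.

L F C E M T Z K S Y V P Q W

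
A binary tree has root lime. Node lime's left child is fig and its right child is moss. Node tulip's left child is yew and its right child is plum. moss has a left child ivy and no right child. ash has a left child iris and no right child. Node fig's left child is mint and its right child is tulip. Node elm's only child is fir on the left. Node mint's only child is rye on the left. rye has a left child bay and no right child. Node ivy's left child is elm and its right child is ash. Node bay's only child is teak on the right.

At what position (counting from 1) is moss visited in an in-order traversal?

In-order visits the left subtree, then the node, then the right subtree.
At lime: go left to fig.
  At fig: go left to mint.
    At mint: go left to rye.
      At rye: go left to bay.
        At bay: no left child.
        Visit bay.
        At bay: go right to teak.
          teak is a leaf — visit teak.
      Visit rye.
      At rye: no right child.
    Visit mint.
    At mint: no right child.
  Visit fig.
  At fig: go right to tulip.
    At tulip: go left to yew.
      yew is a leaf — visit yew.
    Visit tulip.
    At tulip: go right to plum.
      plum is a leaf — visit plum.
Visit lime.
At lime: go right to moss.
  At moss: go left to ivy.
    At ivy: go left to elm.
      At elm: go left to fir.
        fir is a leaf — visit fir.
      Visit elm.
      At elm: no right child.
    Visit ivy.
    At ivy: go right to ash.
      At ash: go left to iris.
        iris is a leaf — visit iris.
      Visit ash.
      At ash: no right child.
  Visit moss.
  At moss: no right child.
Full in-order sequence: bay, teak, rye, mint, fig, yew, tulip, plum, lime, fir, elm, ivy, iris, ash, moss.

15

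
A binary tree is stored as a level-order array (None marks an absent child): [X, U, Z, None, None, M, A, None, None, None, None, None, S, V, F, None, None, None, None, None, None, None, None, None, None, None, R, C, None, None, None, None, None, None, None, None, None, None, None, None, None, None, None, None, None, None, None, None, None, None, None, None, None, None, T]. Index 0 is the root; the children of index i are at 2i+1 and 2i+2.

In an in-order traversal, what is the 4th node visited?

S

In-order visits the left subtree, then the node, then the right subtree.
At X: go left to U.
  U is a leaf — visit U.
Visit X.
At X: go right to Z.
  At Z: go left to M.
    At M: no left child.
    Visit M.
    At M: go right to S.
      At S: no left child.
      Visit S.
      At S: go right to R.
        At R: no left child.
        Visit R.
        At R: go right to T.
          T is a leaf — visit T.
  Visit Z.
  At Z: go right to A.
    At A: go left to V.
      At V: go left to C.
        C is a leaf — visit C.
      Visit V.
      At V: no right child.
    Visit A.
    At A: go right to F.
      F is a leaf — visit F.
Full in-order sequence: U, X, M, S, R, T, Z, C, V, A, F.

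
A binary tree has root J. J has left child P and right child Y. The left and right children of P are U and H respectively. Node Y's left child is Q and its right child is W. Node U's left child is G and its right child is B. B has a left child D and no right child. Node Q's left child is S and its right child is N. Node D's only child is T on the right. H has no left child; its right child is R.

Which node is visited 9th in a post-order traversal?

S

Post-order visits the left subtree, then the right subtree, then the node.
At J: go left to P.
  At P: go left to U.
    At U: go left to G.
      G is a leaf — visit G.
    At U: go right to B.
      At B: go left to D.
        At D: no left child.
        At D: go right to T.
          T is a leaf — visit T.
        Visit D.
      At B: no right child.
      Visit B.
    Visit U.
  At P: go right to H.
    At H: no left child.
    At H: go right to R.
      R is a leaf — visit R.
    Visit H.
  Visit P.
At J: go right to Y.
  At Y: go left to Q.
    At Q: go left to S.
      S is a leaf — visit S.
    At Q: go right to N.
      N is a leaf — visit N.
    Visit Q.
  At Y: go right to W.
    W is a leaf — visit W.
  Visit Y.
Visit J.
Full post-order sequence: G, T, D, B, U, R, H, P, S, N, Q, W, Y, J.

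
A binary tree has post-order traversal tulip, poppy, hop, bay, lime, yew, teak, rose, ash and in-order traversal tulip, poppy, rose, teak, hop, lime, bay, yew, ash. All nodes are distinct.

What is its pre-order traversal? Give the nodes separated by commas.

ash, rose, poppy, tulip, teak, yew, lime, hop, bay

The last element of post-order is the root; it splits in-order into left and right subtrees.
Root ash: left subtree has 8 nodes {tulip, poppy, rose, teak, hop, lime, bay, yew}, right has 0 { }.
  Root rose: left subtree has 2 nodes {tulip, poppy}, right has 5 {teak, hop, lime, bay, yew}.
    Root poppy: left subtree has 1 node {tulip}, right has 0 { }.
    Root teak: left subtree has 0 nodes { }, right has 4 {hop, lime, bay, yew}.
      Root yew: left subtree has 3 nodes {hop, lime, bay}, right has 0 { }.
        Root lime: left subtree has 1 node {hop}, right has 1 {bay}.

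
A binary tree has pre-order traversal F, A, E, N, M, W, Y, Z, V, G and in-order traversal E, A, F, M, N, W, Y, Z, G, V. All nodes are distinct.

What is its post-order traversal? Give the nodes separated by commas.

E, A, M, G, V, Z, Y, W, N, F

The first element of pre-order is the root; it splits in-order into left and right subtrees.
Root F: left subtree has 2 nodes {E, A}, right has 7 {M, N, W, Y, Z, G, V}.
  Root A: left subtree has 1 node {E}, right has 0 { }.
  Root N: left subtree has 1 node {M}, right has 5 {W, Y, Z, G, V}.
    Root W: left subtree has 0 nodes { }, right has 4 {Y, Z, G, V}.
      Root Y: left subtree has 0 nodes { }, right has 3 {Z, G, V}.
        Root Z: left subtree has 0 nodes { }, right has 2 {G, V}.
          Root V: left subtree has 1 node {G}, right has 0 { }.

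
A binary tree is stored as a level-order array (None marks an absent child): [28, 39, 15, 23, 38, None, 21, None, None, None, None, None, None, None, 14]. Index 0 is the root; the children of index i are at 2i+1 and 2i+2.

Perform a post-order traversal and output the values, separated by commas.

Post-order visits the left subtree, then the right subtree, then the node.
At 28: go left to 39.
  At 39: go left to 23.
    23 is a leaf — visit 23.
  At 39: go right to 38.
    38 is a leaf — visit 38.
  Visit 39.
At 28: go right to 15.
  At 15: no left child.
  At 15: go right to 21.
    At 21: no left child.
    At 21: go right to 14.
      14 is a leaf — visit 14.
    Visit 21.
  Visit 15.
Visit 28.

23, 38, 39, 14, 21, 15, 28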